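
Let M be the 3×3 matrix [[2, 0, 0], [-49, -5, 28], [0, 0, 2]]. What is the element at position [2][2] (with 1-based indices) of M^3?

-125

Characteristic polynomial: λ^3 + λ^2 - 16λ + 20 = (λ - 2)^2(λ + 5), so the eigenvalues are -5, 2, 2.
λ=2: eigenvector (1, -3, 1).
λ=2: eigenvector (2, -2, 3).
λ=-5: eigenvector (0, 1, 0).
P = [[1, 2, 0], [-3, -2, 1], [1, 3, 0]], D = diag(2, 2, -5), P⁻¹ = [[3, 0, -2], [-1, 0, 1], [7, 1, -4]].
M³ = P·diag(8, 8, -125)·P⁻¹ = [[8, 0, 0], [-931, -125, 532], [0, 0, 8]].
The requested entry is -125.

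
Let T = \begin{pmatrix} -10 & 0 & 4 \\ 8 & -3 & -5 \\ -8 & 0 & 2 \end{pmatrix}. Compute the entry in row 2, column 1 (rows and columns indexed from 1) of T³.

Characteristic polynomial: r^3 + 11r^2 + 36r + 36 = (r + 2)(r + 3)(r + 6), so the eigenvalues are -6, -3, -2.
r=-6: eigenvector (1, -1, 1).
r=-3: eigenvector (0, 1, 0).
r=-2: eigenvector (1, -2, 2).
P = [[1, 0, 1], [-1, 1, -2], [1, 0, 2]], D = diag(-6, -3, -2), P⁻¹ = [[2, 0, -1], [0, 1, 1], [-1, 0, 1]].
T³ = P·diag(-216, -27, -8)·P⁻¹ = [[-424, 0, 208], [416, -27, -227], [-416, 0, 200]].
The requested entry is 416.

416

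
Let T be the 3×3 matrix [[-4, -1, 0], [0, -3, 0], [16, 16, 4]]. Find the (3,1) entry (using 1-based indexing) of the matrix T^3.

256

Characteristic polynomial: s^3 + 3s^2 - 16s - 48 = (s - 4)(s + 3)(s + 4), so the eigenvalues are -4, -3, 4.
s=4: eigenvector (0, 0, 1).
s=-3: eigenvector (-1, 1, 0).
s=-4: eigenvector (1, 0, -2).
P = [[0, -1, 1], [0, 1, 0], [1, 0, -2]], D = diag(4, -3, -4), P⁻¹ = [[2, 2, 1], [0, 1, 0], [1, 1, 0]].
T³ = P·diag(64, -27, -64)·P⁻¹ = [[-64, -37, 0], [0, -27, 0], [256, 256, 64]].
The requested entry is 256.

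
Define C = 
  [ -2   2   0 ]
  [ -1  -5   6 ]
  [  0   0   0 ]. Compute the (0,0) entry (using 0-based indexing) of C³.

Characteristic polynomial: r^3 + 7r^2 + 12r = r(r + 3)(r + 4), so the eigenvalues are -4, -3, 0.
r=-4: eigenvector (-1, 1, 0).
r=0: eigenvector (1, 1, 1).
r=-3: eigenvector (-2, 1, 0).
P = [[-1, 1, -2], [1, 1, 1], [0, 1, 0]], D = diag(-4, 0, -3), P⁻¹ = [[1, 2, -3], [0, 0, 1], [-1, -1, 2]].
C³ = P·diag(-64, 0, -27)·P⁻¹ = [[10, 74, -84], [-37, -101, 138], [0, 0, 0]].
The requested entry is 10.

10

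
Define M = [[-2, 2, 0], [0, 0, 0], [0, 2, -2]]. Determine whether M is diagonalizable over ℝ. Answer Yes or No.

Yes

Characteristic polynomial: p(t) = t^3 + 4t^2 + 4t = t(t + 2)^2.
t = -2 has algebraic multiplicity 2; rank(M + 2I) = 1, so geometric multiplicity = 2.
Every eigenvalue has geometric = algebraic multiplicity, so M is diagonalizable.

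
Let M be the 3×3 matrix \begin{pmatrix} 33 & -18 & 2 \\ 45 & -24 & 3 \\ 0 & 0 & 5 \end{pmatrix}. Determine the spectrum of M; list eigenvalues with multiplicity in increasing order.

3, 5, 6

Characteristic polynomial: p(s) = s^3 - 14s^2 + 63s - 90 = (s - 6)(s - 5)(s - 3).
Roots (with multiplicity): 3, 5, 6.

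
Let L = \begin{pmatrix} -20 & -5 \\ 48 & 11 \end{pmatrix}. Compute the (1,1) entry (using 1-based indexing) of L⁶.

188560

Characteristic polynomial: s^2 + 9s + 20 = (s + 4)(s + 5), so the eigenvalues are -5, -4.
s=-4: eigenvector (-5, 16).
s=-5: eigenvector (1, -3).
P = [[-5, 1], [16, -3]], D = diag(-4, -5), P⁻¹ = [[3, 1], [16, 5]].
L⁶ = P·diag(4096, 15625)·P⁻¹ = [[188560, 57645], [-553392, -168839]].
The requested entry is 188560.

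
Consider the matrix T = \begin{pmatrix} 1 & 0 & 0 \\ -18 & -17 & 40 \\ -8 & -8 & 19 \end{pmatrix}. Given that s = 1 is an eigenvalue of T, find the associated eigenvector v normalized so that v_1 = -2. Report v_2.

T − 1I = [[0, 0, 0], [-18, -18, 40], [-8, -8, 18]].
Solving (T − 1I)v = 0 gives the eigenspace spanned by (-2, 2, 0).
With v_1 = -2, v = (-2, 2, 0), so v_2 = 2.

2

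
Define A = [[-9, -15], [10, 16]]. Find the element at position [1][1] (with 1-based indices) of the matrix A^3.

Characteristic polynomial: r^2 - 7r + 6 = (r - 6)(r - 1), so the eigenvalues are 1, 6.
r=1: eigenvector (3, -2).
r=6: eigenvector (1, -1).
P = [[3, 1], [-2, -1]], D = diag(1, 6), P⁻¹ = [[1, 1], [-2, -3]].
A³ = P·diag(1, 216)·P⁻¹ = [[-429, -645], [430, 646]].
The requested entry is -429.

-429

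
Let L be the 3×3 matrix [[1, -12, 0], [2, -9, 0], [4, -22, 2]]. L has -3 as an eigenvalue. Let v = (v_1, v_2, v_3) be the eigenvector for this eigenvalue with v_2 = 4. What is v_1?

L + 3I = [[4, -12, 0], [2, -6, 0], [4, -22, 5]].
Solving (L + 3I)v = 0 gives the eigenspace spanned by (12, 4, 8).
With v_2 = 4, v = (12, 4, 8), so v_1 = 12.

12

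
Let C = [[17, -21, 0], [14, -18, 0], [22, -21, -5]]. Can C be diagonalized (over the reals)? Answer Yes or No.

Yes

Characteristic polynomial: p(s) = s^3 + 6s^2 - 7s - 60 = (s - 3)(s + 4)(s + 5).
All 3 eigenvalues are distinct, so C is diagonalizable.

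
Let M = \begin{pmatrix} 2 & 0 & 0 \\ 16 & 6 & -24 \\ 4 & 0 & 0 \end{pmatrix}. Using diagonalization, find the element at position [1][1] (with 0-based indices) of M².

Characteristic polynomial: r^3 - 8r^2 + 12r = r(r - 6)(r - 2), so the eigenvalues are 0, 2, 6.
r=2: eigenvector (1, 8, 2).
r=0: eigenvector (0, 4, 1).
r=6: eigenvector (0, 1, 0).
P = [[1, 0, 0], [8, 4, 1], [2, 1, 0]], D = diag(2, 0, 6), P⁻¹ = [[1, 0, 0], [-2, 0, 1], [0, 1, -4]].
M² = P·diag(4, 0, 36)·P⁻¹ = [[4, 0, 0], [32, 36, -144], [8, 0, 0]].
The requested entry is 36.

36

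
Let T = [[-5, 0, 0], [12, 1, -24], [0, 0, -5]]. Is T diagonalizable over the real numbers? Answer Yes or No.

Characteristic polynomial: p(μ) = μ^3 + 9μ^2 + 15μ - 25 = (μ - 1)(μ + 5)^2.
μ = -5 has algebraic multiplicity 2; rank(T + 5I) = 1, so geometric multiplicity = 2.
Every eigenvalue has geometric = algebraic multiplicity, so T is diagonalizable.

Yes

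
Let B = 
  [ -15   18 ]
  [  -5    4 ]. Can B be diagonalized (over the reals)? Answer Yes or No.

Characteristic polynomial: p(μ) = μ^2 + 11μ + 30 = (μ + 5)(μ + 6).
All 2 eigenvalues are distinct, so B is diagonalizable.

Yes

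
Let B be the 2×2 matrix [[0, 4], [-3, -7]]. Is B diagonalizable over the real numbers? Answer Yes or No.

Yes

Characteristic polynomial: p(λ) = λ^2 + 7λ + 12 = (λ + 3)(λ + 4).
All 2 eigenvalues are distinct, so B is diagonalizable.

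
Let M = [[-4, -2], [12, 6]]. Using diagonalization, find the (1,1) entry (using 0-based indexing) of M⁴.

Characteristic polynomial: s^2 - 2s = s(s - 2), so the eigenvalues are 0, 2.
s=2: eigenvector (-1, 3).
s=0: eigenvector (1, -2).
P = [[-1, 1], [3, -2]], D = diag(2, 0), P⁻¹ = [[2, 1], [3, 1]].
M⁴ = P·diag(16, 0)·P⁻¹ = [[-32, -16], [96, 48]].
The requested entry is 48.

48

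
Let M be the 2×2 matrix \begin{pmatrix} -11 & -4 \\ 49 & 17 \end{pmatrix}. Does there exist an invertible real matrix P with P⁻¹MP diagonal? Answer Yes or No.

Characteristic polynomial: p(μ) = μ^2 - 6μ + 9 = (μ - 3)^2.
μ = 3 has algebraic multiplicity 2; rank(M − 3I) = 1, so geometric multiplicity = 1.
Geometric multiplicity < algebraic multiplicity, so M is not diagonalizable.

No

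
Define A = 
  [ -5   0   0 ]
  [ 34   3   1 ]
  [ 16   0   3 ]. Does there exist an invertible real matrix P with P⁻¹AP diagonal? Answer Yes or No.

No

Characteristic polynomial: p(t) = t^3 - t^2 - 21t + 45 = (t - 3)^2(t + 5).
t = 3 has algebraic multiplicity 2; rank(A − 3I) = 2, so geometric multiplicity = 1.
Geometric multiplicity < algebraic multiplicity, so A is not diagonalizable.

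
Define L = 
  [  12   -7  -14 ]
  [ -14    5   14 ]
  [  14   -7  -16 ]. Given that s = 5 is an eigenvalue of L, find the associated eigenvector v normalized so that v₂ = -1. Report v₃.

1

L − 5I = [[7, -7, -14], [-14, 0, 14], [14, -7, -21]].
Solving (L − 5I)v = 0 gives the eigenspace spanned by (1, -1, 1).
With v₂ = -1, v = (1, -1, 1), so v₃ = 1.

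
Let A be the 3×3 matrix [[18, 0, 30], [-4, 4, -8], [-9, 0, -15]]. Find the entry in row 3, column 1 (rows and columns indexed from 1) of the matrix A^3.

-81

Characteristic polynomial: s^3 - 7s^2 + 12s = s(s - 4)(s - 3), so the eigenvalues are 0, 3, 4.
s=3: eigenvector (2, 0, -1).
s=4: eigenvector (0, 1, 0).
s=0: eigenvector (-5, 1, 3).
P = [[2, 0, -5], [0, 1, 1], [-1, 0, 3]], D = diag(3, 4, 0), P⁻¹ = [[3, 0, 5], [-1, 1, -2], [1, 0, 2]].
A³ = P·diag(27, 64, 0)·P⁻¹ = [[162, 0, 270], [-64, 64, -128], [-81, 0, -135]].
The requested entry is -81.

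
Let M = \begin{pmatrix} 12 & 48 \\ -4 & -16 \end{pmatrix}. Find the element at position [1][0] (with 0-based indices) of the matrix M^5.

Characteristic polynomial: λ^2 + 4λ = λ(λ + 4), so the eigenvalues are -4, 0.
λ=-4: eigenvector (-3, 1).
λ=0: eigenvector (4, -1).
P = [[-3, 4], [1, -1]], D = diag(-4, 0), P⁻¹ = [[1, 4], [1, 3]].
M⁵ = P·diag(-1024, 0)·P⁻¹ = [[3072, 12288], [-1024, -4096]].
The requested entry is -1024.

-1024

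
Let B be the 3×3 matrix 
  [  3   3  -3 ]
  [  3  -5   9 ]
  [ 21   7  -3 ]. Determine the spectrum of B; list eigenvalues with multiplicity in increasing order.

-6, -3, 4

Characteristic polynomial: p(s) = s^3 + 5s^2 - 18s - 72 = (s - 4)(s + 3)(s + 6).
Roots (with multiplicity): -6, -3, 4.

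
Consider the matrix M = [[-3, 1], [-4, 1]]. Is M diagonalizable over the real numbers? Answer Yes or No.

No

Characteristic polynomial: p(λ) = λ^2 + 2λ + 1 = (λ + 1)^2.
λ = -1 has algebraic multiplicity 2; rank(M + 1I) = 1, so geometric multiplicity = 1.
Geometric multiplicity < algebraic multiplicity, so M is not diagonalizable.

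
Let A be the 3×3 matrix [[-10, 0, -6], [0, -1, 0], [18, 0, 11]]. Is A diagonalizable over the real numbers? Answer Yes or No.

Yes

Characteristic polynomial: p(μ) = μ^3 - 3μ - 2 = (μ - 2)(μ + 1)^2.
μ = -1 has algebraic multiplicity 2; rank(A + 1I) = 1, so geometric multiplicity = 2.
Every eigenvalue has geometric = algebraic multiplicity, so A is diagonalizable.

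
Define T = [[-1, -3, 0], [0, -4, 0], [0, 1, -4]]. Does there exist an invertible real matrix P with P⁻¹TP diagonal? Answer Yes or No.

Characteristic polynomial: p(μ) = μ^3 + 9μ^2 + 24μ + 16 = (μ + 1)(μ + 4)^2.
μ = -4 has algebraic multiplicity 2; rank(T + 4I) = 2, so geometric multiplicity = 1.
Geometric multiplicity < algebraic multiplicity, so T is not diagonalizable.

No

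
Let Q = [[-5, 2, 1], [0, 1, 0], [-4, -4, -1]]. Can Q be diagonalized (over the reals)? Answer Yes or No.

Characteristic polynomial: p(r) = r^3 + 5r^2 + 3r - 9 = (r - 1)(r + 3)^2.
r = -3 has algebraic multiplicity 2; rank(Q + 3I) = 2, so geometric multiplicity = 1.
Geometric multiplicity < algebraic multiplicity, so Q is not diagonalizable.

No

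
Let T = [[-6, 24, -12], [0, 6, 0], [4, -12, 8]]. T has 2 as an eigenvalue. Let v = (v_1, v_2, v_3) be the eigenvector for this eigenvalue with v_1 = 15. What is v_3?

T − 2I = [[-8, 24, -12], [0, 4, 0], [4, -12, 6]].
Solving (T − 2I)v = 0 gives the eigenspace spanned by (15, 0, -10).
With v_1 = 15, v = (15, 0, -10), so v_3 = -10.

-10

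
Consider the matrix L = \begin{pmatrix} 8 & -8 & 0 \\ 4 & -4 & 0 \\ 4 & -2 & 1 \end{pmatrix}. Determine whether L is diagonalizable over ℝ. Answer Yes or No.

Yes

Characteristic polynomial: p(r) = r^3 - 5r^2 + 4r = r(r - 4)(r - 1).
All 3 eigenvalues are distinct, so L is diagonalizable.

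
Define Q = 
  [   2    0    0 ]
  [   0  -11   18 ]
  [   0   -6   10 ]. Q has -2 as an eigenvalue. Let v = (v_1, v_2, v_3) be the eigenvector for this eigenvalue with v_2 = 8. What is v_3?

Q + 2I = [[4, 0, 0], [0, -9, 18], [0, -6, 12]].
Solving (Q + 2I)v = 0 gives the eigenspace spanned by (0, 8, 4).
With v_2 = 8, v = (0, 8, 4), so v_3 = 4.

4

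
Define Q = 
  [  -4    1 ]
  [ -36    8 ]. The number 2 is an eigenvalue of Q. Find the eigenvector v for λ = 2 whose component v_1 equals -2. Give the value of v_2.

Q − 2I = [[-6, 1], [-36, 6]].
Solving (Q − 2I)v = 0 gives the eigenspace spanned by (-2, -12).
With v_1 = -2, v = (-2, -12), so v_2 = -12.

-12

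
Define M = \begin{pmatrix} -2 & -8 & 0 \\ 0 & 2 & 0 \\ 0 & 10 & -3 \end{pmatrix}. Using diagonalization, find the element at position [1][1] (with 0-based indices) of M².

4

Characteristic polynomial: λ^3 + 3λ^2 - 4λ - 12 = (λ - 2)(λ + 2)(λ + 3), so the eigenvalues are -3, -2, 2.
λ=-2: eigenvector (1, 0, 0).
λ=2: eigenvector (-2, 1, 2).
λ=-3: eigenvector (0, 0, 1).
P = [[1, -2, 0], [0, 1, 0], [0, 2, 1]], D = diag(-2, 2, -3), P⁻¹ = [[1, 2, 0], [0, 1, 0], [0, -2, 1]].
M² = P·diag(4, 4, 9)·P⁻¹ = [[4, 0, 0], [0, 4, 0], [0, -10, 9]].
The requested entry is 4.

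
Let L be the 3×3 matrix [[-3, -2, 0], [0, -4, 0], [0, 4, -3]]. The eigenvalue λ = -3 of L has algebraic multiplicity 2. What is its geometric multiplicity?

2

L + 3I = [[0, -2, 0], [0, -1, 0], [0, 4, 0]].
This matrix has rank 1, so its null space has dimension 3 − 1 = 2.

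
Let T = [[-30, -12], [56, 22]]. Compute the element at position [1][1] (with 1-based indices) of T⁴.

Characteristic polynomial: s^2 + 8s + 12 = (s + 2)(s + 6), so the eigenvalues are -6, -2.
s=-6: eigenvector (1, -2).
s=-2: eigenvector (-3, 7).
P = [[1, -3], [-2, 7]], D = diag(-6, -2), P⁻¹ = [[7, 3], [2, 1]].
T⁴ = P·diag(1296, 16)·P⁻¹ = [[8976, 3840], [-17920, -7664]].
The requested entry is 8976.

8976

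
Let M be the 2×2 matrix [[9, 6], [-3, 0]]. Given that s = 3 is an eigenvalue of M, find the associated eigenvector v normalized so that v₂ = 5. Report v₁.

-5

M − 3I = [[6, 6], [-3, -3]].
Solving (M − 3I)v = 0 gives the eigenspace spanned by (-5, 5).
With v₂ = 5, v = (-5, 5), so v₁ = -5.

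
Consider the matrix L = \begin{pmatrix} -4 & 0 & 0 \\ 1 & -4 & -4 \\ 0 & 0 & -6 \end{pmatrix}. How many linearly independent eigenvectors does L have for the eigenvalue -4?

L + 4I = [[0, 0, 0], [1, 0, -4], [0, 0, -2]].
This matrix has rank 2, so its null space has dimension 3 − 2 = 1.

1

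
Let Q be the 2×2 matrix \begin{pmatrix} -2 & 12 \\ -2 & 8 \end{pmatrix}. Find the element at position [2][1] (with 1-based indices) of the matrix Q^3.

Characteristic polynomial: t^2 - 6t + 8 = (t - 4)(t - 2), so the eigenvalues are 2, 4.
t=2: eigenvector (3, 1).
t=4: eigenvector (2, 1).
P = [[3, 2], [1, 1]], D = diag(2, 4), P⁻¹ = [[1, -2], [-1, 3]].
Q³ = P·diag(8, 64)·P⁻¹ = [[-104, 336], [-56, 176]].
The requested entry is -56.

-56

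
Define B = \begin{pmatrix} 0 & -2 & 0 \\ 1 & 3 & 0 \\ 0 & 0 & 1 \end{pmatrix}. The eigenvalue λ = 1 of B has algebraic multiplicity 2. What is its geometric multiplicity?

B − 1I = [[-1, -2, 0], [1, 2, 0], [0, 0, 0]].
This matrix has rank 1, so its null space has dimension 3 − 1 = 2.

2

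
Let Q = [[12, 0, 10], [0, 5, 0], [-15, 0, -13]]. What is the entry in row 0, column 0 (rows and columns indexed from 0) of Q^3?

78

Characteristic polynomial: λ^3 - 4λ^2 - 11λ + 30 = (λ - 5)(λ - 2)(λ + 3), so the eigenvalues are -3, 2, 5.
λ=2: eigenvector (1, 0, -1).
λ=5: eigenvector (0, 1, 0).
λ=-3: eigenvector (-2, 0, 3).
P = [[1, 0, -2], [0, 1, 0], [-1, 0, 3]], D = diag(2, 5, -3), P⁻¹ = [[3, 0, 2], [0, 1, 0], [1, 0, 1]].
Q³ = P·diag(8, 125, -27)·P⁻¹ = [[78, 0, 70], [0, 125, 0], [-105, 0, -97]].
The requested entry is 78.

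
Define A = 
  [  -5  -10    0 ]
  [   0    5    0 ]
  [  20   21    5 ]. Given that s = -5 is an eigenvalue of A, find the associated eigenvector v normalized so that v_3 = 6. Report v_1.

-3

A + 5I = [[0, -10, 0], [0, 10, 0], [20, 21, 10]].
Solving (A + 5I)v = 0 gives the eigenspace spanned by (-3, 0, 6).
With v_3 = 6, v = (-3, 0, 6), so v_1 = -3.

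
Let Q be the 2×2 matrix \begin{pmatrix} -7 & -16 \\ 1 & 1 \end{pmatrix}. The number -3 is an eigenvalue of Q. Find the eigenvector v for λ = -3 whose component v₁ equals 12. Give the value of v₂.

-3

Q + 3I = [[-4, -16], [1, 4]].
Solving (Q + 3I)v = 0 gives the eigenspace spanned by (12, -3).
With v₁ = 12, v = (12, -3), so v₂ = -3.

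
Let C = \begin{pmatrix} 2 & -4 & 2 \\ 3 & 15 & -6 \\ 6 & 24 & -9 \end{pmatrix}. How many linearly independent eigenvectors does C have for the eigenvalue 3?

C − 3I = [[-1, -4, 2], [3, 12, -6], [6, 24, -12]].
This matrix has rank 1, so its null space has dimension 3 − 1 = 2.

2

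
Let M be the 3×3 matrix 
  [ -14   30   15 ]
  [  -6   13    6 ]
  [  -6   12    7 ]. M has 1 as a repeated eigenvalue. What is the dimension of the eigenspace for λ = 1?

2

M − 1I = [[-15, 30, 15], [-6, 12, 6], [-6, 12, 6]].
This matrix has rank 1, so its null space has dimension 3 − 1 = 2.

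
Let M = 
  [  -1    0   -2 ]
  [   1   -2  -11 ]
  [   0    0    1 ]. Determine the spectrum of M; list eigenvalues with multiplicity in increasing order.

Characteristic polynomial: p(r) = r^3 + 2r^2 - r - 2 = (r - 1)(r + 1)(r + 2).
Roots (with multiplicity): -2, -1, 1.

-2, -1, 1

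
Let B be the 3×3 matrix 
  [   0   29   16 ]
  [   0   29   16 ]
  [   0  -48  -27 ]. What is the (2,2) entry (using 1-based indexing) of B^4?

Characteristic polynomial: λ^3 - 2λ^2 - 15λ = λ(λ - 5)(λ + 3), so the eigenvalues are -3, 0, 5.
λ=-3: eigenvector (1, 1, -2).
λ=0: eigenvector (1, 0, 0).
λ=5: eigenvector (2, 2, -3).
P = [[1, 1, 2], [1, 0, 2], [-2, 0, -3]], D = diag(-3, 0, 5), P⁻¹ = [[0, -3, -2], [1, -1, 0], [0, 2, 1]].
B⁴ = P·diag(81, 0, 625)·P⁻¹ = [[0, 2257, 1088], [0, 2257, 1088], [0, -3264, -1551]].
The requested entry is 2257.

2257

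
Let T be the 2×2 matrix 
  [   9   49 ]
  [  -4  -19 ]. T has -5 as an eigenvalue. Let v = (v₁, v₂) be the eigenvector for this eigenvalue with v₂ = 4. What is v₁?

T + 5I = [[14, 49], [-4, -14]].
Solving (T + 5I)v = 0 gives the eigenspace spanned by (-14, 4).
With v₂ = 4, v = (-14, 4), so v₁ = -14.

-14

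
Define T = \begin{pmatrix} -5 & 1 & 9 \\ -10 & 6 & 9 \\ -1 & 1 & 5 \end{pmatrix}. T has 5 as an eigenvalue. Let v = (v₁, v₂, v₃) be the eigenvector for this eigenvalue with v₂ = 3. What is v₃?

T − 5I = [[-10, 1, 9], [-10, 1, 9], [-1, 1, 0]].
Solving (T − 5I)v = 0 gives the eigenspace spanned by (3, 3, 3).
With v₂ = 3, v = (3, 3, 3), so v₃ = 3.

3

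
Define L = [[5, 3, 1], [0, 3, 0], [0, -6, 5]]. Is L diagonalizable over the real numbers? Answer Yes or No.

No

Characteristic polynomial: p(r) = r^3 - 13r^2 + 55r - 75 = (r - 5)^2(r - 3).
r = 5 has algebraic multiplicity 2; rank(L − 5I) = 2, so geometric multiplicity = 1.
Geometric multiplicity < algebraic multiplicity, so L is not diagonalizable.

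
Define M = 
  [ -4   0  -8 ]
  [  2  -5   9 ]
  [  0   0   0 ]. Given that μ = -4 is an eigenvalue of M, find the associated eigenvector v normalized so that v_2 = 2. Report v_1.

1

M + 4I = [[0, 0, -8], [2, -1, 9], [0, 0, 4]].
Solving (M + 4I)v = 0 gives the eigenspace spanned by (1, 2, 0).
With v_2 = 2, v = (1, 2, 0), so v_1 = 1.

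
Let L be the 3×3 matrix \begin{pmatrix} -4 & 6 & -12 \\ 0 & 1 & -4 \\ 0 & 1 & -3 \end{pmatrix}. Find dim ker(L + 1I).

L + 1I = [[-3, 6, -12], [0, 2, -4], [0, 1, -2]].
This matrix has rank 2, so its null space has dimension 3 − 2 = 1.

1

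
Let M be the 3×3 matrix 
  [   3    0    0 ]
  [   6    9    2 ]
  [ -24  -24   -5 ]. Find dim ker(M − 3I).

2

M − 3I = [[0, 0, 0], [6, 6, 2], [-24, -24, -8]].
This matrix has rank 1, so its null space has dimension 3 − 1 = 2.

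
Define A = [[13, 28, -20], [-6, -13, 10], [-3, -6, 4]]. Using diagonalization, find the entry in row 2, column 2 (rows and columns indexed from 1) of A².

-59

Characteristic polynomial: λ^3 - 4λ^2 - λ + 4 = (λ - 4)(λ - 1)(λ + 1), so the eigenvalues are -1, 1, 4.
λ=1: eigenvector (-3, 2, 1).
λ=-1: eigenvector (-2, 1, 0).
λ=4: eigenvector (-4, 2, 1).
P = [[-3, -2, -4], [2, 1, 2], [1, 0, 1]], D = diag(1, -1, 4), P⁻¹ = [[1, 2, 0], [0, 1, -2], [-1, -2, 1]].
A² = P·diag(1, 1, 16)·P⁻¹ = [[61, 120, -60], [-30, -59, 30], [-15, -30, 16]].
The requested entry is -59.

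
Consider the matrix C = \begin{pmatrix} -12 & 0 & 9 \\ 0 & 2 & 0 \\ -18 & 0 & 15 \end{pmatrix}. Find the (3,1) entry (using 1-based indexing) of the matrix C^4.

Characteristic polynomial: λ^3 - 5λ^2 - 12λ + 36 = (λ - 6)(λ - 2)(λ + 3), so the eigenvalues are -3, 2, 6.
λ=-3: eigenvector (1, 0, 1).
λ=6: eigenvector (1, 0, 2).
λ=2: eigenvector (0, 1, 0).
P = [[1, 1, 0], [0, 0, 1], [1, 2, 0]], D = diag(-3, 6, 2), P⁻¹ = [[2, 0, -1], [-1, 0, 1], [0, 1, 0]].
C⁴ = P·diag(81, 1296, 16)·P⁻¹ = [[-1134, 0, 1215], [0, 16, 0], [-2430, 0, 2511]].
The requested entry is -2430.

-2430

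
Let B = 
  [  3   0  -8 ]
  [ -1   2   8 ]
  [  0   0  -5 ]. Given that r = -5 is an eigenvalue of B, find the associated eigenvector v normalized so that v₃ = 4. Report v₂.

B + 5I = [[8, 0, -8], [-1, 7, 8], [0, 0, 0]].
Solving (B + 5I)v = 0 gives the eigenspace spanned by (4, -4, 4).
With v₃ = 4, v = (4, -4, 4), so v₂ = -4.

-4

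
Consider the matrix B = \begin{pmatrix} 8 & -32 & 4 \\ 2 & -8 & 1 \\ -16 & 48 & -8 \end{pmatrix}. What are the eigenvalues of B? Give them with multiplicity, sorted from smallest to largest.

-4, -4, 0

Characteristic polynomial: p(λ) = λ^3 + 8λ^2 + 16λ = λ(λ + 4)^2.
Roots (with multiplicity): -4, -4, 0.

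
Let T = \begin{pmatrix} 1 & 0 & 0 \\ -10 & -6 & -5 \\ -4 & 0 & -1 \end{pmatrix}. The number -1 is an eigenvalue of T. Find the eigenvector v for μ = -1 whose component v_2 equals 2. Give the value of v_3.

T + 1I = [[2, 0, 0], [-10, -5, -5], [-4, 0, 0]].
Solving (T + 1I)v = 0 gives the eigenspace spanned by (0, 2, -2).
With v_2 = 2, v = (0, 2, -2), so v_3 = -2.

-2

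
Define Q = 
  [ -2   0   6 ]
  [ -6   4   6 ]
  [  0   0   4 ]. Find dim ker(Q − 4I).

Q − 4I = [[-6, 0, 6], [-6, 0, 6], [0, 0, 0]].
This matrix has rank 1, so its null space has dimension 3 − 1 = 2.

2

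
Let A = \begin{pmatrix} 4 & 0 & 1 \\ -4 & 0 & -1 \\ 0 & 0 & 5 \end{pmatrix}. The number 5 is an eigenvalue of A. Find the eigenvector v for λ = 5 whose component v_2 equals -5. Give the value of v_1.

A − 5I = [[-1, 0, 1], [-4, -5, -1], [0, 0, 0]].
Solving (A − 5I)v = 0 gives the eigenspace spanned by (5, -5, 5).
With v_2 = -5, v = (5, -5, 5), so v_1 = 5.

5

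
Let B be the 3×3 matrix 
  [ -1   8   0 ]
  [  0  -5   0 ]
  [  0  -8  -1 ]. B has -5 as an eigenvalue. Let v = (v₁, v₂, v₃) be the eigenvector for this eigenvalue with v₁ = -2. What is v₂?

B + 5I = [[4, 8, 0], [0, 0, 0], [0, -8, 4]].
Solving (B + 5I)v = 0 gives the eigenspace spanned by (-2, 1, 2).
With v₁ = -2, v = (-2, 1, 2), so v₂ = 1.

1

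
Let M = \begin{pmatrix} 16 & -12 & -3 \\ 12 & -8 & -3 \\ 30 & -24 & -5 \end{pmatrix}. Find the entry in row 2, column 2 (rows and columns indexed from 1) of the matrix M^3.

-80

Characteristic polynomial: μ^3 - 3μ^2 - 6μ + 8 = (μ - 4)(μ - 1)(μ + 2), so the eigenvalues are -2, 1, 4.
μ=1: eigenvector (1, 1, 1).
μ=4: eigenvector (-2, -1, -4).
μ=-2: eigenvector (1, 1, 2).
P = [[1, -2, 1], [1, -1, 1], [1, -4, 2]], D = diag(1, 4, -2), P⁻¹ = [[2, 0, -1], [-1, 1, 0], [-3, 2, 1]].
M³ = P·diag(1, 64, -8)·P⁻¹ = [[154, -144, -9], [90, -80, -9], [306, -288, -17]].
The requested entry is -80.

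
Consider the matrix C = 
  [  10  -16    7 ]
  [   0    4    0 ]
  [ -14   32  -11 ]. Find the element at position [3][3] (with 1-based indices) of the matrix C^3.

-155

Characteristic polynomial: λ^3 - 3λ^2 - 16λ + 48 = (λ - 4)(λ - 3)(λ + 4), so the eigenvalues are -4, 3, 4.
λ=3: eigenvector (1, 0, -1).
λ=4: eigenvector (-2, 1, 4).
λ=-4: eigenvector (-1, 0, 2).
P = [[1, -2, -1], [0, 1, 0], [-1, 4, 2]], D = diag(3, 4, -4), P⁻¹ = [[2, 0, 1], [0, 1, 0], [1, -2, 1]].
C³ = P·diag(27, 64, -64)·P⁻¹ = [[118, -256, 91], [0, 64, 0], [-182, 512, -155]].
The requested entry is -155.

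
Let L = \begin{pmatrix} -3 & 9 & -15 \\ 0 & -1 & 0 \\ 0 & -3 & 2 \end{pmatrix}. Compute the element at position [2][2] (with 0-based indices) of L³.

Characteristic polynomial: μ^3 + 2μ^2 - 5μ - 6 = (μ - 2)(μ + 1)(μ + 3), so the eigenvalues are -3, -1, 2.
μ=2: eigenvector (-3, 0, 1).
μ=-1: eigenvector (-3, 1, 1).
μ=-3: eigenvector (1, 0, 0).
P = [[-3, -3, 1], [0, 1, 0], [1, 1, 0]], D = diag(2, -1, -3), P⁻¹ = [[0, -1, 1], [0, 1, 0], [1, 0, 3]].
L³ = P·diag(8, -1, -27)·P⁻¹ = [[-27, 27, -105], [0, -1, 0], [0, -9, 8]].
The requested entry is 8.

8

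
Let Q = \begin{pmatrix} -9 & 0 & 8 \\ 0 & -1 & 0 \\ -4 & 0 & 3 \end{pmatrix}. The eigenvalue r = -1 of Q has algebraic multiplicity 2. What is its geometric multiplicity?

2

Q + 1I = [[-8, 0, 8], [0, 0, 0], [-4, 0, 4]].
This matrix has rank 1, so its null space has dimension 3 − 1 = 2.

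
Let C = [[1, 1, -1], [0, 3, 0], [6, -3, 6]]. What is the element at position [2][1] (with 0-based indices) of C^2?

-21

Characteristic polynomial: t^3 - 10t^2 + 33t - 36 = (t - 4)(t - 3)^2, so the eigenvalues are 3, 3, 4.
t=3: eigenvector (1, 0, -2).
t=4: eigenvector (1, 0, -3).
t=3: eigenvector (-1, 1, 3).
P = [[1, 1, -1], [0, 0, 1], [-2, -3, 3]], D = diag(3, 4, 3), P⁻¹ = [[3, 0, 1], [-2, 1, -1], [0, 1, 0]].
C² = P·diag(9, 16, 9)·P⁻¹ = [[-5, 7, -7], [0, 9, 0], [42, -21, 30]].
The requested entry is -21.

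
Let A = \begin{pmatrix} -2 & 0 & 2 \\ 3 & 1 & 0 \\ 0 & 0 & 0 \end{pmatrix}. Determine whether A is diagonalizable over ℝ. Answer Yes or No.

Yes

Characteristic polynomial: p(s) = s^3 + s^2 - 2s = s(s - 1)(s + 2).
All 3 eigenvalues are distinct, so A is diagonalizable.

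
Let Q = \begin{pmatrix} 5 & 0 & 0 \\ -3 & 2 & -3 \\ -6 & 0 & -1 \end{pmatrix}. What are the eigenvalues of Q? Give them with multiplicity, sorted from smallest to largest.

Characteristic polynomial: p(μ) = μ^3 - 6μ^2 + 3μ + 10 = (μ - 5)(μ - 2)(μ + 1).
Roots (with multiplicity): -1, 2, 5.

-1, 2, 5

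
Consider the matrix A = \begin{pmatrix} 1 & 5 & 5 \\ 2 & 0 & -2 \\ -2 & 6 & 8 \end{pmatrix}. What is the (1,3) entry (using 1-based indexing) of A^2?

35

Characteristic polynomial: μ^3 - 9μ^2 + 20μ - 12 = (μ - 6)(μ - 2)(μ - 1), so the eigenvalues are 1, 2, 6.
μ=1: eigenvector (1, -2, 2).
μ=2: eigenvector (0, 1, -1).
μ=6: eigenvector (1, 0, 1).
P = [[1, 0, 1], [-2, 1, 0], [2, -1, 1]], D = diag(1, 2, 6), P⁻¹ = [[1, -1, -1], [2, -1, -2], [0, 1, 1]].
A² = P·diag(1, 4, 36)·P⁻¹ = [[1, 35, 35], [6, -2, -6], [-6, 38, 42]].
The requested entry is 35.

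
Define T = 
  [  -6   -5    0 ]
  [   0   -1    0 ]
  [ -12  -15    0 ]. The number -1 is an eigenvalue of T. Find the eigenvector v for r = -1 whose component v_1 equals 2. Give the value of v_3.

-6

T + 1I = [[-5, -5, 0], [0, 0, 0], [-12, -15, 1]].
Solving (T + 1I)v = 0 gives the eigenspace spanned by (2, -2, -6).
With v_1 = 2, v = (2, -2, -6), so v_3 = -6.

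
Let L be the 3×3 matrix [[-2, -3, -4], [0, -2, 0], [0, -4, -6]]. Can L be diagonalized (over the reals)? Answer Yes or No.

Characteristic polynomial: p(s) = s^3 + 10s^2 + 28s + 24 = (s + 2)^2(s + 6).
s = -2 has algebraic multiplicity 2; rank(L + 2I) = 2, so geometric multiplicity = 1.
Geometric multiplicity < algebraic multiplicity, so L is not diagonalizable.

No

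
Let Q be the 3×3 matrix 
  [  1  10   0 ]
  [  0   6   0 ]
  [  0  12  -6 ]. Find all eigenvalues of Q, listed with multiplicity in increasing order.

Characteristic polynomial: p(μ) = μ^3 - μ^2 - 36μ + 36 = (μ - 6)(μ - 1)(μ + 6).
Roots (with multiplicity): -6, 1, 6.

-6, 1, 6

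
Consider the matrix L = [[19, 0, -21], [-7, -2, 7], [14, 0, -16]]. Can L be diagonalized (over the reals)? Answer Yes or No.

Characteristic polynomial: p(μ) = μ^3 - μ^2 - 16μ - 20 = (μ - 5)(μ + 2)^2.
μ = -2 has algebraic multiplicity 2; rank(L + 2I) = 1, so geometric multiplicity = 2.
Every eigenvalue has geometric = algebraic multiplicity, so L is diagonalizable.

Yes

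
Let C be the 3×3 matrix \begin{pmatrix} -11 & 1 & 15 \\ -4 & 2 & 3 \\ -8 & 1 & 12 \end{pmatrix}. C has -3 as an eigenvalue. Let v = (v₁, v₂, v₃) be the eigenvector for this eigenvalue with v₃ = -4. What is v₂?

-4

C + 3I = [[-8, 1, 15], [-4, 5, 3], [-8, 1, 15]].
Solving (C + 3I)v = 0 gives the eigenspace spanned by (-8, -4, -4).
With v₃ = -4, v = (-8, -4, -4), so v₂ = -4.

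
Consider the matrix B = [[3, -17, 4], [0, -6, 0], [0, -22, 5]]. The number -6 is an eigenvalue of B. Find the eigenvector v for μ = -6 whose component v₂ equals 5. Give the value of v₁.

5

B + 6I = [[9, -17, 4], [0, 0, 0], [0, -22, 11]].
Solving (B + 6I)v = 0 gives the eigenspace spanned by (5, 5, 10).
With v₂ = 5, v = (5, 5, 10), so v₁ = 5.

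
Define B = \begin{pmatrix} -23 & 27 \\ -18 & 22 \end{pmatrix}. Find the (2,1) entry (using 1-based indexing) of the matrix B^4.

738

Characteristic polynomial: s^2 + s - 20 = (s - 4)(s + 5), so the eigenvalues are -5, 4.
s=-5: eigenvector (-3, -2).
s=4: eigenvector (1, 1).
P = [[-3, 1], [-2, 1]], D = diag(-5, 4), P⁻¹ = [[-1, 1], [-2, 3]].
B⁴ = P·diag(625, 256)·P⁻¹ = [[1363, -1107], [738, -482]].
The requested entry is 738.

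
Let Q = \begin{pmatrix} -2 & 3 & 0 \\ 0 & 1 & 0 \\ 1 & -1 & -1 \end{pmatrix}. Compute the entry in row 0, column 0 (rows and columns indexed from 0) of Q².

Characteristic polynomial: λ^3 + 2λ^2 - λ - 2 = (λ - 1)(λ + 1)(λ + 2), so the eigenvalues are -2, -1, 1.
λ=-2: eigenvector (1, 0, -1).
λ=1: eigenvector (1, 1, 0).
λ=-1: eigenvector (0, 0, 1).
P = [[1, 1, 0], [0, 1, 0], [-1, 0, 1]], D = diag(-2, 1, -1), P⁻¹ = [[1, -1, 0], [0, 1, 0], [1, -1, 1]].
Q² = P·diag(4, 1, 1)·P⁻¹ = [[4, -3, 0], [0, 1, 0], [-3, 3, 1]].
The requested entry is 4.

4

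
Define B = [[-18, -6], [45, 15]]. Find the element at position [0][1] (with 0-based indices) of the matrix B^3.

Characteristic polynomial: r^2 + 3r = r(r + 3), so the eigenvalues are -3, 0.
r=-3: eigenvector (2, -5).
r=0: eigenvector (1, -3).
P = [[2, 1], [-5, -3]], D = diag(-3, 0), P⁻¹ = [[3, 1], [-5, -2]].
B³ = P·diag(-27, 0)·P⁻¹ = [[-162, -54], [405, 135]].
The requested entry is -54.

-54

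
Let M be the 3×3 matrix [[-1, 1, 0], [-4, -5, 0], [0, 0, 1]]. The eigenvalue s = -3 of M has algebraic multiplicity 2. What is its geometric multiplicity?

M + 3I = [[2, 1, 0], [-4, -2, 0], [0, 0, 4]].
This matrix has rank 2, so its null space has dimension 3 − 2 = 1.

1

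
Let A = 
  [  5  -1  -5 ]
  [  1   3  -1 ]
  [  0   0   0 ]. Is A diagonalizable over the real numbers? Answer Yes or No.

No

Characteristic polynomial: p(r) = r^3 - 8r^2 + 16r = r(r - 4)^2.
r = 4 has algebraic multiplicity 2; rank(A − 4I) = 2, so geometric multiplicity = 1.
Geometric multiplicity < algebraic multiplicity, so A is not diagonalizable.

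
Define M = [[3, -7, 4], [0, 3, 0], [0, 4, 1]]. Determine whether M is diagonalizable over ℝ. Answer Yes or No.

No

Characteristic polynomial: p(μ) = μ^3 - 7μ^2 + 15μ - 9 = (μ - 3)^2(μ - 1).
μ = 3 has algebraic multiplicity 2; rank(M − 3I) = 2, so geometric multiplicity = 1.
Geometric multiplicity < algebraic multiplicity, so M is not diagonalizable.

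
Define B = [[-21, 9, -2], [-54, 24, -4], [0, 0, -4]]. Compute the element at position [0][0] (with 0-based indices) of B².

Characteristic polynomial: t^3 + t^2 - 30t - 72 = (t - 6)(t + 3)(t + 4), so the eigenvalues are -4, -3, 6.
t=-3: eigenvector (1, 2, 0).
t=6: eigenvector (1, 3, 0).
t=-4: eigenvector (2, 4, 1).
P = [[1, 1, 2], [2, 3, 4], [0, 0, 1]], D = diag(-3, 6, -4), P⁻¹ = [[3, -1, -2], [-2, 1, 0], [0, 0, 1]].
B² = P·diag(9, 36, 16)·P⁻¹ = [[-45, 27, 14], [-162, 90, 28], [0, 0, 16]].
The requested entry is -45.

-45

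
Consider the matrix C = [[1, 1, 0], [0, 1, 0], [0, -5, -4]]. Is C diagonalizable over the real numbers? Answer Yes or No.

Characteristic polynomial: p(r) = r^3 + 2r^2 - 7r + 4 = (r - 1)^2(r + 4).
r = 1 has algebraic multiplicity 2; rank(C − 1I) = 2, so geometric multiplicity = 1.
Geometric multiplicity < algebraic multiplicity, so C is not diagonalizable.

No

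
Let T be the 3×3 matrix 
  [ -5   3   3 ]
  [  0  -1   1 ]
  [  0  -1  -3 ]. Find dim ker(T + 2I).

T + 2I = [[-3, 3, 3], [0, 1, 1], [0, -1, -1]].
This matrix has rank 2, so its null space has dimension 3 − 2 = 1.

1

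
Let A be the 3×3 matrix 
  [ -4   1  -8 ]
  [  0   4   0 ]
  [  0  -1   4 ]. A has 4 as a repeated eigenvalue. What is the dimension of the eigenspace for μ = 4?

1

A − 4I = [[-8, 1, -8], [0, 0, 0], [0, -1, 0]].
This matrix has rank 2, so its null space has dimension 3 − 2 = 1.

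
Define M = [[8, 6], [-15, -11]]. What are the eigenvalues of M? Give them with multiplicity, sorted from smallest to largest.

-2, -1

Characteristic polynomial: p(s) = s^2 + 3s + 2 = (s + 1)(s + 2).
Roots (with multiplicity): -2, -1.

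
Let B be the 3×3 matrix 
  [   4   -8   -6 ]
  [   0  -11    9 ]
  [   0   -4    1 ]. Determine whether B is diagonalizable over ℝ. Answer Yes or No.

No

Characteristic polynomial: p(s) = s^3 + 6s^2 - 15s - 100 = (s - 4)(s + 5)^2.
s = -5 has algebraic multiplicity 2; rank(B + 5I) = 2, so geometric multiplicity = 1.
Geometric multiplicity < algebraic multiplicity, so B is not diagonalizable.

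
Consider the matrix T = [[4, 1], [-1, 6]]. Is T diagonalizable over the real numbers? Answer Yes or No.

No

Characteristic polynomial: p(μ) = μ^2 - 10μ + 25 = (μ - 5)^2.
μ = 5 has algebraic multiplicity 2; rank(T − 5I) = 1, so geometric multiplicity = 1.
Geometric multiplicity < algebraic multiplicity, so T is not diagonalizable.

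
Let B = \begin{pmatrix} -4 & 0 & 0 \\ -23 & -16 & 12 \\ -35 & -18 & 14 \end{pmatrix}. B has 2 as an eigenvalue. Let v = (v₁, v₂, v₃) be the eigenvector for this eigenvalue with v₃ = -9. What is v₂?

B − 2I = [[-6, 0, 0], [-23, -18, 12], [-35, -18, 12]].
Solving (B − 2I)v = 0 gives the eigenspace spanned by (0, -6, -9).
With v₃ = -9, v = (0, -6, -9), so v₂ = -6.

-6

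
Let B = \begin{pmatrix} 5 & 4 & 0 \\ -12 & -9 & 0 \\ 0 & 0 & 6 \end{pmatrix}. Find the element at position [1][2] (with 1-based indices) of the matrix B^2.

Characteristic polynomial: s^3 - 2s^2 - 21s - 18 = (s - 6)(s + 1)(s + 3), so the eigenvalues are -3, -1, 6.
s=-1: eigenvector (2, -3, 0).
s=-3: eigenvector (-1, 2, 0).
s=6: eigenvector (0, 0, 1).
P = [[2, -1, 0], [-3, 2, 0], [0, 0, 1]], D = diag(-1, -3, 6), P⁻¹ = [[2, 1, 0], [3, 2, 0], [0, 0, 1]].
B² = P·diag(1, 9, 36)·P⁻¹ = [[-23, -16, 0], [48, 33, 0], [0, 0, 36]].
The requested entry is -16.

-16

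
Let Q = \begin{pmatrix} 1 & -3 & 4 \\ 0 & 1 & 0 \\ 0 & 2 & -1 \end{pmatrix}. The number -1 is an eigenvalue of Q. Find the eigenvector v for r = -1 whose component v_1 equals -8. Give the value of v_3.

4

Q + 1I = [[2, -3, 4], [0, 2, 0], [0, 2, 0]].
Solving (Q + 1I)v = 0 gives the eigenspace spanned by (-8, 0, 4).
With v_1 = -8, v = (-8, 0, 4), so v_3 = 4.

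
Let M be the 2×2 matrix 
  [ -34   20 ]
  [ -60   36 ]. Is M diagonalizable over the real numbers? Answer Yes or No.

Characteristic polynomial: p(λ) = λ^2 - 2λ - 24 = (λ - 6)(λ + 4).
All 2 eigenvalues are distinct, so M is diagonalizable.

Yes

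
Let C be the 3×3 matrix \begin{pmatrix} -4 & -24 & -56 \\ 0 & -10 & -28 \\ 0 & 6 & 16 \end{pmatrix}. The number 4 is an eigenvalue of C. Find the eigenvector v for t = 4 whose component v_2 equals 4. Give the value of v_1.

2

C − 4I = [[-8, -24, -56], [0, -14, -28], [0, 6, 12]].
Solving (C − 4I)v = 0 gives the eigenspace spanned by (2, 4, -2).
With v_2 = 4, v = (2, 4, -2), so v_1 = 2.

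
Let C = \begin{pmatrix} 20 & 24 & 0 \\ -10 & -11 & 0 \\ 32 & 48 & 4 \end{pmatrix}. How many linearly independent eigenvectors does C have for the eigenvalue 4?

2

C − 4I = [[16, 24, 0], [-10, -15, 0], [32, 48, 0]].
This matrix has rank 1, so its null space has dimension 3 − 1 = 2.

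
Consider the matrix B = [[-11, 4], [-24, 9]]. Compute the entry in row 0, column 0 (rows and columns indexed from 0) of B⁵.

Characteristic polynomial: μ^2 + 2μ - 3 = (μ - 1)(μ + 3), so the eigenvalues are -3, 1.
μ=-3: eigenvector (1, 2).
μ=1: eigenvector (1, 3).
P = [[1, 1], [2, 3]], D = diag(-3, 1), P⁻¹ = [[3, -1], [-2, 1]].
B⁵ = P·diag(-243, 1)·P⁻¹ = [[-731, 244], [-1464, 489]].
The requested entry is -731.

-731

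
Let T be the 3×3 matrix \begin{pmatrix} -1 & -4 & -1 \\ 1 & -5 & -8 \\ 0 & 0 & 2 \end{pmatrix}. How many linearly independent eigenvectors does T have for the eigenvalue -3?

1

T + 3I = [[2, -4, -1], [1, -2, -8], [0, 0, 5]].
This matrix has rank 2, so its null space has dimension 3 − 2 = 1.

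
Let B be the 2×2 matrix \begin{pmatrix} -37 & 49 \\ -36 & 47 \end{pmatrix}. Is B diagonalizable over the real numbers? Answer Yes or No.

Characteristic polynomial: p(r) = r^2 - 10r + 25 = (r - 5)^2.
r = 5 has algebraic multiplicity 2; rank(B − 5I) = 1, so geometric multiplicity = 1.
Geometric multiplicity < algebraic multiplicity, so B is not diagonalizable.

No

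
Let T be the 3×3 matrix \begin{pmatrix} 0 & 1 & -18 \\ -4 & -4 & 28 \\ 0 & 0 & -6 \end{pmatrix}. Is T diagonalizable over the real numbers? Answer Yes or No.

Characteristic polynomial: p(r) = r^3 + 10r^2 + 28r + 24 = (r + 2)^2(r + 6).
r = -2 has algebraic multiplicity 2; rank(T + 2I) = 2, so geometric multiplicity = 1.
Geometric multiplicity < algebraic multiplicity, so T is not diagonalizable.

No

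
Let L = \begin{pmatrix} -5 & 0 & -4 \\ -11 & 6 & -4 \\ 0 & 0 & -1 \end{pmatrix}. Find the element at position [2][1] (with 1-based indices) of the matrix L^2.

Characteristic polynomial: μ^3 - 31μ - 30 = (μ - 6)(μ + 1)(μ + 5), so the eigenvalues are -5, -1, 6.
μ=-5: eigenvector (1, 1, 0).
μ=6: eigenvector (0, 1, 0).
μ=-1: eigenvector (-1, -1, 1).
P = [[1, 0, -1], [1, 1, -1], [0, 0, 1]], D = diag(-5, 6, -1), P⁻¹ = [[1, 0, 1], [-1, 1, 0], [0, 0, 1]].
L² = P·diag(25, 36, 1)·P⁻¹ = [[25, 0, 24], [-11, 36, 24], [0, 0, 1]].
The requested entry is -11.

-11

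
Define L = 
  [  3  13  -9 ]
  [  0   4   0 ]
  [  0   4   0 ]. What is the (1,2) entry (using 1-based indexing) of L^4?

Characteristic polynomial: μ^3 - 7μ^2 + 12μ = μ(μ - 4)(μ - 3), so the eigenvalues are 0, 3, 4.
μ=3: eigenvector (1, 0, 0).
μ=4: eigenvector (4, 1, 1).
μ=0: eigenvector (3, 0, 1).
P = [[1, 4, 3], [0, 1, 0], [0, 1, 1]], D = diag(3, 4, 0), P⁻¹ = [[1, -1, -3], [0, 1, 0], [0, -1, 1]].
L⁴ = P·diag(81, 256, 0)·P⁻¹ = [[81, 943, -243], [0, 256, 0], [0, 256, 0]].
The requested entry is 943.

943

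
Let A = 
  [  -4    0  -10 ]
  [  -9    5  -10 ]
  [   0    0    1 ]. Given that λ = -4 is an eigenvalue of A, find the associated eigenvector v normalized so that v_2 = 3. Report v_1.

3

A + 4I = [[0, 0, -10], [-9, 9, -10], [0, 0, 5]].
Solving (A + 4I)v = 0 gives the eigenspace spanned by (3, 3, 0).
With v_2 = 3, v = (3, 3, 0), so v_1 = 3.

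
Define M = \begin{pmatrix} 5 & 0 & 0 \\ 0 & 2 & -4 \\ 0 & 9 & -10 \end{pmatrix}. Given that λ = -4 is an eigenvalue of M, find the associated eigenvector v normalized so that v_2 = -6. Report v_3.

-9

M + 4I = [[9, 0, 0], [0, 6, -4], [0, 9, -6]].
Solving (M + 4I)v = 0 gives the eigenspace spanned by (0, -6, -9).
With v_2 = -6, v = (0, -6, -9), so v_3 = -9.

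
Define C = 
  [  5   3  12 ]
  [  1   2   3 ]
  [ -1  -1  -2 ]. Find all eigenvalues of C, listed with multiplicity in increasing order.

Characteristic polynomial: p(λ) = λ^3 - 5λ^2 + 8λ - 4 = (λ - 2)^2(λ - 1).
Roots (with multiplicity): 1, 2, 2.

1, 2, 2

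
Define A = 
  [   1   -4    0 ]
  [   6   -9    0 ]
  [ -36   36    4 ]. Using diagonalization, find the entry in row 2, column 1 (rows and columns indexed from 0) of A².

-36

Characteristic polynomial: μ^3 + 4μ^2 - 17μ - 60 = (μ - 4)(μ + 3)(μ + 5), so the eigenvalues are -5, -3, 4.
μ=-3: eigenvector (1, 1, 0).
μ=-5: eigenvector (2, 3, -4).
μ=4: eigenvector (0, 0, 1).
P = [[1, 2, 0], [1, 3, 0], [0, -4, 1]], D = diag(-3, -5, 4), P⁻¹ = [[3, -2, 0], [-1, 1, 0], [-4, 4, 1]].
A² = P·diag(9, 25, 16)·P⁻¹ = [[-23, 32, 0], [-48, 57, 0], [36, -36, 16]].
The requested entry is -36.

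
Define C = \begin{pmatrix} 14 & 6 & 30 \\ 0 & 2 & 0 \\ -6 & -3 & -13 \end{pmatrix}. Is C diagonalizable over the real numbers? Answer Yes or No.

Characteristic polynomial: p(t) = t^3 - 3t^2 + 4 = (t - 2)^2(t + 1).
t = 2 has algebraic multiplicity 2; rank(C − 2I) = 1, so geometric multiplicity = 2.
Every eigenvalue has geometric = algebraic multiplicity, so C is diagonalizable.

Yes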